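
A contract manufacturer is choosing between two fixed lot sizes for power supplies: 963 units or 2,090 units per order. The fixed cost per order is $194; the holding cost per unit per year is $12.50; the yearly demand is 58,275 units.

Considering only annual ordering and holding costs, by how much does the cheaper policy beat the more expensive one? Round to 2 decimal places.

Annual cost at Q: ordering D·S/Q plus holding Q·H/2.
TC(963) = (58,275/963)×194 + (963/2)×12.5 = $17,758.47
TC(2,090) = (58,275/2,090)×194 + (2,090/2)×12.5 = $18,471.76
Lots of 963 are cheaper by $713.29.

$713.29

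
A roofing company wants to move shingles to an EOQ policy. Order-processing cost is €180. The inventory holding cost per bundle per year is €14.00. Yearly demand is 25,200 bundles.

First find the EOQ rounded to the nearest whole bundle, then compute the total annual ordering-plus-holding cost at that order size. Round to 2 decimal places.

€11,269.78

Q* = √(2·D·S / H) = √(2·25,200·180 / 14) = √648,000.0 ≈ 804.98 → Q = 805 bundles
Annual ordering cost = (D/Q)·S = (25,200/805) × 180 = €5,634.78
Annual holding cost  = (Q/2)·H = (805/2) × 14 = €5,635.00
Total = €5,634.78 + €5,635.00 = €11,269.78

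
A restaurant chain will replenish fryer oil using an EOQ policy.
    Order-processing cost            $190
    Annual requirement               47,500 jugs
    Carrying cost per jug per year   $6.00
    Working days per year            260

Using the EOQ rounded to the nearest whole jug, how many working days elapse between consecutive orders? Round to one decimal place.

Q* = √(2·D·S / H) = √(2·47,500·190 / 6) = √3,008,333.3 ≈ 1,734.45 → Q = 1,734 jugs
Cycle time = (working days × Q)/D = (260 × 1,734) / 47,500 = 9.491 days

9.5 days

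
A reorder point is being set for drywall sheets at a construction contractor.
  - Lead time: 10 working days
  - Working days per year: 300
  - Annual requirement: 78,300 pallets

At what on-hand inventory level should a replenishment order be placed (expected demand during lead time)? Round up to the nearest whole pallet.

2,610 pallets

Daily demand d = 78,300 / 300 = 261.000 pallets/day
Demand during lead time = 261.000 × 10 = 2,610.00
Reorder point = 2,610.00 → round up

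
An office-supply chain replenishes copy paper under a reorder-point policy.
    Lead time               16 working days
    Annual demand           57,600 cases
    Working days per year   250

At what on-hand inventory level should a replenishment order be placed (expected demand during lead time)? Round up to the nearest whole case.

3,687 cases

Daily demand d = 57,600 / 250 = 230.400 cases/day
Demand during lead time = 230.400 × 16 = 3,686.40
Reorder point = 3,686.40 → round up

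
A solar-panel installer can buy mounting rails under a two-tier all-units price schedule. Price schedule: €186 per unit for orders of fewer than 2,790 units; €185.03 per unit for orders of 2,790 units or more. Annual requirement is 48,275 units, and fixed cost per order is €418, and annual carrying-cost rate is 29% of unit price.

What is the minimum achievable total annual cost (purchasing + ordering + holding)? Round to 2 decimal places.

€9,014,409.74

H₁ = 29%×€186 = €53.9400;  H₂ = 29%×€185.03 = €53.6587
EOQ₁ = √(2×48,275×418/53.9400) = 864.99  (< 2,790, feasible at tier 1)
EOQ₂ = √(2×48,275×418/53.6587) = 867.25  (< 2,790 → use Q = 2,790 at tier-2 price)
TC(tier 1 (EOQ₁), Q≈865.0) = €9,025,807.32
TC(tier 2, Q≈2,790.0) = €9,014,409.74
Minimum at tier 2: €9,014,409.74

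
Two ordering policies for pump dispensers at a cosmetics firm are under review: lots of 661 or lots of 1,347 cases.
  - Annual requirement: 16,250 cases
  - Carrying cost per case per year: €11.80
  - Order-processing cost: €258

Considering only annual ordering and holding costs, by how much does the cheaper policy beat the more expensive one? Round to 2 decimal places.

€817.21

Annual cost at Q: ordering D·S/Q plus holding Q·H/2.
TC(661) = (16,250/661)×258 + (661/2)×11.8 = €10,242.56
TC(1,347) = (16,250/1,347)×258 + (1,347/2)×11.8 = €11,059.77
|ΔTC| = |€10,242.56 − €11,059.77| = €817.21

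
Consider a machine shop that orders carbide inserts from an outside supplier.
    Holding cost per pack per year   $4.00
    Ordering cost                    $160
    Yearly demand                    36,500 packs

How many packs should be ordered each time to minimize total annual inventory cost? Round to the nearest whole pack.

2DS/H = 2·36,500·160/4 = 2,920,000.00
EOQ = √2,920,000.00 ≈ 1,708.80

1,709 packs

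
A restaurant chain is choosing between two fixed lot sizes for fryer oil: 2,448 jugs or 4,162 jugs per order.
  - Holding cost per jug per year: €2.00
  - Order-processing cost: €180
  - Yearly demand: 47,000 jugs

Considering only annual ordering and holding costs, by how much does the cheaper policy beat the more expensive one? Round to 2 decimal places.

€290.79

Annual cost at Q: ordering D·S/Q plus holding Q·H/2.
TC(2,448) = (47,000/2,448)×180 + (2,448/2)×2 = €5,903.88
TC(4,162) = (47,000/4,162)×180 + (4,162/2)×2 = €6,194.68
|ΔTC| = |€5,903.88 − €6,194.68| = €290.79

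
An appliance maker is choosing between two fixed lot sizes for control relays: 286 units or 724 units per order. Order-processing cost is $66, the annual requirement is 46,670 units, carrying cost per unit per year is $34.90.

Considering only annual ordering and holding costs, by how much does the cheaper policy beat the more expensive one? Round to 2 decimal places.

Annual cost at Q: ordering D·S/Q plus holding Q·H/2.
TC(286) = (46,670/286)×66 + (286/2)×34.9 = $15,760.70
TC(724) = (46,670/724)×66 + (724/2)×34.9 = $16,888.25
Cheaper: Q = 286.  Difference = $1,127.55

$1,127.55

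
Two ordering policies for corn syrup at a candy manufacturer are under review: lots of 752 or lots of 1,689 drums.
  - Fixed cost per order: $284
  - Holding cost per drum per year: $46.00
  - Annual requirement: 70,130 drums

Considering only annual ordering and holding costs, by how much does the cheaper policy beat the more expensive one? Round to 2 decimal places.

$6,857.87

TC(Q) = (D/Q)S + (Q/2)H
TC(752) = (70,130/752)×284 + (752/2)×46 = $43,781.27
TC(1,689) = (70,130/1,689)×284 + (1,689/2)×46 = $50,639.14
Lots of 752 are cheaper by $6,857.87.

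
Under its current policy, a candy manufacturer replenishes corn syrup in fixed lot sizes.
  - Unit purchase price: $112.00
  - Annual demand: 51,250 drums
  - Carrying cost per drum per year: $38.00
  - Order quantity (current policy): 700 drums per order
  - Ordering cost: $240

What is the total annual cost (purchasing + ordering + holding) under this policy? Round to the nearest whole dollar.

Annual ordering cost = (D/Q)·S = (51,250/700) × 240 = $17,571.43
Annual holding cost  = (Q/2)·H = (700/2) × 38 = $13,300.00
Purchase cost = D·C = 51,250 × 112 = $5,740,000.00
Total = $17,571.43 + $13,300.00 + $5,740,000.00 = $5,770,871.43

$5,770,871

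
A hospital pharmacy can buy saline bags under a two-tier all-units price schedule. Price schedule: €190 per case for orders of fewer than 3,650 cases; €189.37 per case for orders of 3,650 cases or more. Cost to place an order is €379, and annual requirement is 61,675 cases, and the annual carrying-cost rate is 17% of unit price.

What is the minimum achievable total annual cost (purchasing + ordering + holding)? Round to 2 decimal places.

€11,744,550.85

H₁ = 17%×€190 = €32.3000;  H₂ = 17%×€189.37 = €32.1929
EOQ₁ = √(2×61,675×379/32.3000) = 1,203.06  (< 3,650, feasible at tier 1)
EOQ₂ = √(2×61,675×379/32.1929) = 1,205.06  (< 3,650 → use Q = 3,650 at tier-2 price)
TC(tier 1 (EOQ₁), Q≈1,203.1) = €11,757,108.89
TC(tier 2, Q≈3,650.0) = €11,744,550.85
Minimum at tier 2: €11,744,550.85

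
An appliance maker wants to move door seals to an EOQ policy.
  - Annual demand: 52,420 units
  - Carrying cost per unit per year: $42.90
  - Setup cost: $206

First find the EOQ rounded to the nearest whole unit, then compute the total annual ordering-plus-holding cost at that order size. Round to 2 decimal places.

2DS/H = 2·52,420·206/42.9 = 503,427.51
EOQ = √503,427.51 ≈ 709.53 → Q = 710 units
Annual ordering cost = (D/Q)·S = (52,420/710) × 206 = $15,209.18
Annual holding cost  = (Q/2)·H = (710/2) × 42.9 = $15,229.50
Total = $15,209.18 + $15,229.50 = $30,438.68

$30,438.68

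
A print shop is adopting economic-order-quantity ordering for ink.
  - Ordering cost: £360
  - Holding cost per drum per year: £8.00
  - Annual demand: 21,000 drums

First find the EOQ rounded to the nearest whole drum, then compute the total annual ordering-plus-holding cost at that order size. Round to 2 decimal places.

£10,998.18

2DS/H = 2·21,000·360/8 = 1,890,000.00
EOQ = √1,890,000.00 ≈ 1,374.77 → Q = 1,375 drums
Annual ordering cost = (D/Q)·S = (21,000/1,375) × 360 = £5,498.18
Annual holding cost  = (Q/2)·H = (1,375/2) × 8 = £5,500.00
Total = £5,498.18 + £5,500.00 = £10,998.18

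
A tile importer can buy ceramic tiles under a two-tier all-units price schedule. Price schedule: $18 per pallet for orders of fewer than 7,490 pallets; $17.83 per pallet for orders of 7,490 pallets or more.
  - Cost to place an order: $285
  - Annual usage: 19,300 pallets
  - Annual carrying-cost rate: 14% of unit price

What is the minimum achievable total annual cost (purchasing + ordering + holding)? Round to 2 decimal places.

$352,665.22

H₁ = 14%×$18 = $2.5200;  H₂ = 14%×$17.83 = $2.4962
EOQ₁ = √(2×19,300×285/2.5200) = 2,089.37  (< 7,490, feasible at tier 1)
EOQ₂ = √(2×19,300×285/2.4962) = 2,099.31  (< 7,490 → use Q = 7,490 at tier-2 price)
TC(tier 1 (EOQ₁), Q≈2,089.4) = $352,665.22
TC(tier 2, Q≈7,490.0) = $354,201.65
Minimum at tier 1 (EOQ₁): $352,665.22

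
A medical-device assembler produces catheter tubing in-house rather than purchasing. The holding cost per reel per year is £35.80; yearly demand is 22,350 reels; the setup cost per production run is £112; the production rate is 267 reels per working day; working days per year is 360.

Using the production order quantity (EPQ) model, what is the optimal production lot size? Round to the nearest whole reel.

427 reels

d = 22,350/360 = 62.0833 reels/day;  effective holding cost H(1 − d/p) = 35.8·(1 − 62.0833/267) = 27.47572
Q* = √(2DS / H_eff) = √(2·22,350·112 / 27.47572) ≈ 426.86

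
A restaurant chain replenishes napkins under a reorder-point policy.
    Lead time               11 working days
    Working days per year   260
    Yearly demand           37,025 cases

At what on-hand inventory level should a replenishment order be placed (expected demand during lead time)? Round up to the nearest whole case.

Daily demand d = 37,025 / 260 = 142.404 cases/day
Demand during lead time = 142.404 × 11 = 1,566.44
Reorder point = 1,566.44 → round up

1,567 cases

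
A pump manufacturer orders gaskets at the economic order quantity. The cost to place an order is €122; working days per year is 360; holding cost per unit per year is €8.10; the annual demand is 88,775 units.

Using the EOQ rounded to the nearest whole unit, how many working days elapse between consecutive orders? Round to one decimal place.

6.6 days

2DS/H = 2·88,775·122/8.1 = 2,674,209.88
EOQ = √2,674,209.88 ≈ 1,635.30 → Q = 1,635 units
T = Q/D × 360 days = 1,635/88,775 × 360 = 6.630 days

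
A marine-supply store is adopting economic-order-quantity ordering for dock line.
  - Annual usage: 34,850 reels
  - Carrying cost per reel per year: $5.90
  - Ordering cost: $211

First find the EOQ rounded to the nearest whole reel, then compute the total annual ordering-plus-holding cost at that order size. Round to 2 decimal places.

Optimal lot size Q* = (2 × 34,850 × $211 / $5.9)^½ ≈ 1,578.82 → Q = 1,579 reels
Ordering: D/Q × S = 34,850/1,579 × $211 = $4,656.97
Holding:  Q/2 × H = 1,579/2 × $5.9 = $4,658.05
Total = $4,656.97 + $4,658.05 = $9,315.02

$9,315.02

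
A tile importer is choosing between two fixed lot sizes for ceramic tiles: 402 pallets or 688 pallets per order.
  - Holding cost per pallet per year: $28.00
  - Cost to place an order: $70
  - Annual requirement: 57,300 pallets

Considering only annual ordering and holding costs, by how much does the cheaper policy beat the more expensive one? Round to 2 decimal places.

For each Q, cost = (D/Q)·S + (Q/2)·H.
TC(402) = (57,300/402)×70 + (402/2)×28 = $15,605.61
TC(688) = (57,300/688)×70 + (688/2)×28 = $15,461.94
|ΔTC| = |$15,605.61 − $15,461.94| = $143.67

$143.67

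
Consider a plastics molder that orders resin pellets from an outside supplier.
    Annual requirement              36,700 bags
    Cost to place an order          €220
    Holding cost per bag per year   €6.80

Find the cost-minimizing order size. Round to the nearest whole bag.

1,541 bags

Q* = √(2·D·S / H) = √(2·36,700·220 / 6.8) = √2,374,705.9 ≈ 1,541.01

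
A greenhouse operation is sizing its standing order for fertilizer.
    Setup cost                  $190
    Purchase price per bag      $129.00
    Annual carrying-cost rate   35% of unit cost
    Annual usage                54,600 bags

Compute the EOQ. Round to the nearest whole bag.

678 bags

H = i·C = 0.35 × $129 = $45.1500 per bag-year
2DS/H = 2·54,600·190/45.15 = 459,534.88
EOQ = √459,534.88 ≈ 677.89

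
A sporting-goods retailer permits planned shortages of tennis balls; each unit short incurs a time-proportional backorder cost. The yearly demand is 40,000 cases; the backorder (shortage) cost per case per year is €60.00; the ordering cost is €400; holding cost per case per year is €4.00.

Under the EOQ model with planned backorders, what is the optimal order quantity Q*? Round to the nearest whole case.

2,921 cases

Basic EOQ = √(2·40,000·400/4) = 2,828.427
Backorder adjustment √((H+b)/b) = √((4+60)/60) = 1.0328
Q* = 2,828.427 × 1.0328 ≈ 2,921.19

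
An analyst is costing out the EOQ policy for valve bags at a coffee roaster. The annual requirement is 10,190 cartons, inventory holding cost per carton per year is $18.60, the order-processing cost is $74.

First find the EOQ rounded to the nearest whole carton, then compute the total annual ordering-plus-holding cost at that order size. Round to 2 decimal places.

$5,296.32

Optimal lot size Q* = (2 × 10,190 × $74 / $18.6)^½ ≈ 284.75 → Q = 285 cartons
Orders/yr = 10,190/285 = 35.754; ordering cost = 35.754 × $74 = $2,645.82
Average inventory = 285/2 = 142.5; holding cost = 142.5 × $18.6 = $2,650.50
Total = $2,645.82 + $2,650.50 = $5,296.32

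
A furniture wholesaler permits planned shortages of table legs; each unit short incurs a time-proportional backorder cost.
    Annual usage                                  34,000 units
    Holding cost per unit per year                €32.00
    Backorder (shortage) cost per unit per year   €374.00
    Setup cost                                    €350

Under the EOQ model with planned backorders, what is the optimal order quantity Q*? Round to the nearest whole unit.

Q* = √(2DS/H) · √((H + b)/b)
   = √(2 × 34,000 × 350 / 32) · √((32 + 374) / 374)
   = 862.409 × 1.0419 ≈ 898.55

899 units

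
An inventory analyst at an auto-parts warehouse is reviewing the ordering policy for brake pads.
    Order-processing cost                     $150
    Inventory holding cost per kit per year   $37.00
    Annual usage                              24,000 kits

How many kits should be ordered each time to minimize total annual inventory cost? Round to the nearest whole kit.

441 kits

EOQ = √(2DS/H) = √(2 × 24,000 × 150 / 37)
    = √(194,594.59) ≈ 441.13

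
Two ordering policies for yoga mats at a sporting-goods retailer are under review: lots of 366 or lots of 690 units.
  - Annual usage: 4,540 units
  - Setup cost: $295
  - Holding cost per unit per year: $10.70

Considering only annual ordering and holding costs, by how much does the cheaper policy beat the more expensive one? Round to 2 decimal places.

Annual cost at Q: ordering D·S/Q plus holding Q·H/2.
TC(366) = (4,540/366)×295 + (366/2)×10.7 = $5,617.39
TC(690) = (4,540/690)×295 + (690/2)×10.7 = $5,632.51
|ΔTC| = |$5,617.39 − $5,632.51| = $15.12

$15.12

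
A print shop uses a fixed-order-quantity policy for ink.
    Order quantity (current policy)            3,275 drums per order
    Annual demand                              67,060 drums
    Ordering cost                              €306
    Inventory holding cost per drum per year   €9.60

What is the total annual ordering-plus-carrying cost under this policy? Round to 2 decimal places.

€21,985.76

Orders/yr = 67,060/3,275 = 20.476; ordering cost = 20.476 × €306 = €6,265.76
Average inventory = 3,275/2 = 1637.5; holding cost = 1637.5 × €9.6 = €15,720.00
Total = €6,265.76 + €15,720.00 = €21,985.76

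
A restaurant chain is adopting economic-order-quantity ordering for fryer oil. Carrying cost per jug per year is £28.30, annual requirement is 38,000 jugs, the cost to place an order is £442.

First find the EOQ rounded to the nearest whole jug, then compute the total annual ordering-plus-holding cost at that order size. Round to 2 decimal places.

£30,832.67

EOQ = √(2DS/H) = √(2 × 38,000 × 442 / 28.3)
    = √(1,186,996.47) ≈ 1,089.49 → Q = 1,089 jugs
Ordering: D/Q × S = 38,000/1,089 × £442 = £15,423.32
Holding:  Q/2 × H = 1,089/2 × £28.3 = £15,409.35
Total = £15,423.32 + £15,409.35 = £30,832.67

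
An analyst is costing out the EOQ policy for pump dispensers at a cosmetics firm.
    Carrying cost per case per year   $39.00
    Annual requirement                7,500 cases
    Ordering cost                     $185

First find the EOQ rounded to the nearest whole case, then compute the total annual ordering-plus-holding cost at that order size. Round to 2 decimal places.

$10,403.13

Optimal lot size Q* = (2 × 7,500 × $185 / $39)^½ ≈ 266.75 → Q = 267 cases
Annual ordering cost = (D/Q)·S = (7,500/267) × 185 = $5,196.63
Annual holding cost  = (Q/2)·H = (267/2) × 39 = $5,206.50
Total = $5,196.63 + $5,206.50 = $10,403.13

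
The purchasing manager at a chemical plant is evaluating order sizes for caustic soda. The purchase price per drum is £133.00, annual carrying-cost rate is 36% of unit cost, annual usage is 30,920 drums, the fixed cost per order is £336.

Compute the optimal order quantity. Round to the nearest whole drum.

Holding cost per drum per year: H = 36% × £133 = £47.8800
2DS/H = 2·30,920·336/47.88 = 433,964.91
EOQ = √433,964.91 ≈ 658.76

659 drums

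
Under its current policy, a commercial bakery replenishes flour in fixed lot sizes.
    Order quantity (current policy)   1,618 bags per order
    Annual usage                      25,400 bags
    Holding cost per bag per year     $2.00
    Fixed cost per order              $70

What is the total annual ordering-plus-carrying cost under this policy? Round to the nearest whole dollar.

$2,717

Annual ordering cost = (D/Q)·S = (25,400/1,618) × 70 = $1,098.89
Annual holding cost  = (Q/2)·H = (1,618/2) × 2 = $1,618.00
Total = $1,098.89 + $1,618.00 = $2,716.89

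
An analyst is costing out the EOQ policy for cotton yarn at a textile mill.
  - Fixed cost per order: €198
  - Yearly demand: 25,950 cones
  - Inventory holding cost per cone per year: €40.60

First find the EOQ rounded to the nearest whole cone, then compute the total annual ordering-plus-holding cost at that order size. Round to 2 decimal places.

2DS/H = 2·25,950·198/40.6 = 253,108.37
EOQ = √253,108.37 ≈ 503.10 → Q = 503 cones
Ordering: D/Q × S = 25,950/503 × €198 = €10,214.91
Holding:  Q/2 × H = 503/2 × €40.6 = €10,210.90
Total = €10,214.91 + €10,210.90 = €20,425.81

€20,425.81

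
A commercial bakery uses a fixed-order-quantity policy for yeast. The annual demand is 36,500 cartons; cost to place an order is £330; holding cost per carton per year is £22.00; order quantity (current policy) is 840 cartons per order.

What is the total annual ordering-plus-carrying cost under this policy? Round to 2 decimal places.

£23,579.29

Annual ordering cost = (D/Q)·S = (36,500/840) × 330 = £14,339.29
Annual holding cost  = (Q/2)·H = (840/2) × 22 = £9,240.00
Total = £14,339.29 + £9,240.00 = £23,579.29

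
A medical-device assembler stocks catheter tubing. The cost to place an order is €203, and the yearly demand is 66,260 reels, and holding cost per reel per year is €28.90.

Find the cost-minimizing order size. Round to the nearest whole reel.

965 reels

Q* = √(2·D·S / H) = √(2·66,260·203 / 28.9) = √930,849.8 ≈ 964.81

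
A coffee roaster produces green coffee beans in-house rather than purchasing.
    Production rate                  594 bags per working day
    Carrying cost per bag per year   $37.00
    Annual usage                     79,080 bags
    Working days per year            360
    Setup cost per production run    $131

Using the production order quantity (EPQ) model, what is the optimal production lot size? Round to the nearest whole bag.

Daily demand d = 79,080/360 = 219.667; p = 594; 1 − d/p = 0.63019
EPQ = √(2DS / (H(1 − d/p)))
    = √(2 × 79,080 × 131 / (37 × 0.63019)) ≈ 942.64

943 bags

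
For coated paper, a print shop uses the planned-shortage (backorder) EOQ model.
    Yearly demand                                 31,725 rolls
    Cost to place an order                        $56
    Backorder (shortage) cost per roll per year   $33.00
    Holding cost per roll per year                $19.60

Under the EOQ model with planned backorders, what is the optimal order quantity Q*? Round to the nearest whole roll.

Basic EOQ = √(2·31,725·56/19.6) = 425.777
Backorder adjustment √((H+b)/b) = √((19.6+33)/33) = 1.2625
Q* = 425.777 × 1.2625 ≈ 537.55

538 rolls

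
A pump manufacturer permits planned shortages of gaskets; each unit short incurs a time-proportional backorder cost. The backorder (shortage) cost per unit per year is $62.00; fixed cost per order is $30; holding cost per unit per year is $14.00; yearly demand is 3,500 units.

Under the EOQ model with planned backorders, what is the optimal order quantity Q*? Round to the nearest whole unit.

Q* = √(2DS/H) · √((H + b)/b)
   = √(2 × 3,500 × 30 / 14) · √((14 + 62) / 62)
   = 122.474 × 1.1072 ≈ 135.60

136 units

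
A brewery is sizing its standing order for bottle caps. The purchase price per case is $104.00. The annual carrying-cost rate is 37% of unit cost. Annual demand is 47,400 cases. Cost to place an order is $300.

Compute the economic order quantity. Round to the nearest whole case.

860 cases

Carrying cost H = $104 × 37% = $38.4800/case/yr
Q* = √(2·D·S / H) = √(2·47,400·300 / 38.48) = √739,085.2 ≈ 859.70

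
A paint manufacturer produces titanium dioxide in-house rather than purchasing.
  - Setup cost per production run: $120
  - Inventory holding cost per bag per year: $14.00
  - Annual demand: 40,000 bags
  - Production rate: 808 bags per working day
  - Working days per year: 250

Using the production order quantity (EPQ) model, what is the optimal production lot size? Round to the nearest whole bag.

d = 40,000/250 = 160.0000 bags/day;  effective holding cost H(1 − d/p) = 14·(1 − 160.0000/808) = 11.22772
Q* = √(2DS / H_eff) = √(2·40,000·120 / 11.22772) ≈ 924.68

925 bags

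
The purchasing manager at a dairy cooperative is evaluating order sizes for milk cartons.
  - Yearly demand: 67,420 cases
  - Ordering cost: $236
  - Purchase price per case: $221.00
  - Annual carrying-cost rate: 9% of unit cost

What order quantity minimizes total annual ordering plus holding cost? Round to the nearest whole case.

H = i·C = 0.09 × $221 = $19.8900 per case-year
2DS/H = 2·67,420·236/19.89 = 1,599,911.51
EOQ = √1,599,911.51 ≈ 1,264.88

1,265 cases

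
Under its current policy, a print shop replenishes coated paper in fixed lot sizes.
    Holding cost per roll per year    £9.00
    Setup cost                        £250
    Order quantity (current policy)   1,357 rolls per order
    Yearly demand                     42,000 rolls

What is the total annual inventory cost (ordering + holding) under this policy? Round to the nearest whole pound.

£13,844

Ordering: D/Q × S = 42,000/1,357 × £250 = £7,737.66
Holding:  Q/2 × H = 1,357/2 × £9 = £6,106.50
Total = £7,737.66 + £6,106.50 = £13,844.16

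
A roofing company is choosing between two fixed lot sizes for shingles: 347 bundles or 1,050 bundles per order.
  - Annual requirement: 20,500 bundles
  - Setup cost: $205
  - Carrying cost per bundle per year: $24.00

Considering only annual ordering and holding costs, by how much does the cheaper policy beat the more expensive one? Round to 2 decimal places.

$327.43

Annual cost at Q: ordering D·S/Q plus holding Q·H/2.
TC(347) = (20,500/347)×205 + (347/2)×24 = $16,274.95
TC(1,050) = (20,500/1,050)×205 + (1,050/2)×24 = $16,602.38
Cheaper: Q = 347.  Difference = $327.43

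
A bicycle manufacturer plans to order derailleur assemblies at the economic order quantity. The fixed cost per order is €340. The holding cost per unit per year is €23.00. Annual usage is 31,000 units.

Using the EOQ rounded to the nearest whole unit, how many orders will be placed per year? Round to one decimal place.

32.4 orders per year

EOQ = √(2DS/H) = √(2 × 31,000 × 340 / 23)
    = √(916,521.74) ≈ 957.35 → Q = 957
Orders per year = D/Q = 31,000 / 957 = 32.393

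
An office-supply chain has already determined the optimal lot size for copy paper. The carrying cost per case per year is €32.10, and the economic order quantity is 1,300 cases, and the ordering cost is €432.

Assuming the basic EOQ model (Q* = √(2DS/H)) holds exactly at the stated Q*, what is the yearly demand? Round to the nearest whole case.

62,788 cases per year

From Q* = √(2DS/H) ⇒ Q*² = 2DS/H.
D = Q²H / (2S) = 1,300² × 32.1 / (2 × 432) = 62,788.19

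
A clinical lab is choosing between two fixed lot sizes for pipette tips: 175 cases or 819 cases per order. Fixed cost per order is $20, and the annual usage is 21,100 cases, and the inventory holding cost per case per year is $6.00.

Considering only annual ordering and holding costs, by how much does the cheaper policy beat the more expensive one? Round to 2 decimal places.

TC(Q) = (D/Q)S + (Q/2)H
TC(175) = (21,100/175)×20 + (175/2)×6 = $2,936.43
TC(819) = (21,100/819)×20 + (819/2)×6 = $2,972.26
Cheaper: Q = 175.  Difference = $35.83

$35.83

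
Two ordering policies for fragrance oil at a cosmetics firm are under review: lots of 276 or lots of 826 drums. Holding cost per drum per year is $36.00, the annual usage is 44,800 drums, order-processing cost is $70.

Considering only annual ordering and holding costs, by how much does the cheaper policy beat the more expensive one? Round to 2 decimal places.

$2,334.29

TC(Q) = (D/Q)S + (Q/2)H
TC(276) = (44,800/276)×70 + (276/2)×36 = $16,330.32
TC(826) = (44,800/826)×70 + (826/2)×36 = $18,664.61
Lots of 276 are cheaper by $2,334.29.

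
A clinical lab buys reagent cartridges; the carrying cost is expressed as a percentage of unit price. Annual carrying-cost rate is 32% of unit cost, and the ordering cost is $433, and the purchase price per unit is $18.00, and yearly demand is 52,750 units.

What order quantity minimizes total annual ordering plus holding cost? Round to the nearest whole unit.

2,816 units

Carrying cost H = $18 × 32% = $5.7600/unit/yr
Optimal lot size Q* = (2 × 52,750 × $433 / $5.76)^½ ≈ 2,816.17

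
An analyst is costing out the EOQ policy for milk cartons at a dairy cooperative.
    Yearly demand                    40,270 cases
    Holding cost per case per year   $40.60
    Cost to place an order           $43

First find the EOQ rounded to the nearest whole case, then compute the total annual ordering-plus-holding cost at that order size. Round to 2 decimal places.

$11,857.77

EOQ = √(2DS/H) = √(2 × 40,270 × 43 / 40.6)
    = √(85,300.99) ≈ 292.06 → Q = 292 cases
Orders/yr = 40,270/292 = 137.911; ordering cost = 137.911 × $43 = $5,930.17
Average inventory = 292/2 = 146; holding cost = 146 × $40.6 = $5,927.60
Total = $5,930.17 + $5,927.60 = $11,857.77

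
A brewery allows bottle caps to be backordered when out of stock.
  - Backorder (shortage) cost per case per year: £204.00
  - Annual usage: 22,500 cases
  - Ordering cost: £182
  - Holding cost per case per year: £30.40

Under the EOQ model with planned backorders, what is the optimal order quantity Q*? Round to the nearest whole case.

Basic EOQ = √(2·22,500·182/30.4) = 519.045
Backorder adjustment √((H+b)/b) = √((30.4+204)/204) = 1.0719
Q* = 519.045 × 1.0719 ≈ 556.38

556 cases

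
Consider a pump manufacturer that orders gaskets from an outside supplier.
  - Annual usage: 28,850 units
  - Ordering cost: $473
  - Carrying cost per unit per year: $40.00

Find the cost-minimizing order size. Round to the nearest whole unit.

826 units

EOQ = √(2DS/H) = √(2 × 28,850 × 473 / 40)
    = √(682,302.50) ≈ 826.02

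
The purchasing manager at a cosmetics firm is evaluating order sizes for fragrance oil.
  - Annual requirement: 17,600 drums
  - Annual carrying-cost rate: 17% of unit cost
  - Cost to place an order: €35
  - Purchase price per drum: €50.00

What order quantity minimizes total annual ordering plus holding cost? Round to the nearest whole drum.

Holding cost per drum per year: H = 17% × €50 = €8.5000
Q* = √(2·D·S / H) = √(2·17,600·35 / 8.5) = √144,941.2 ≈ 380.71

381 drums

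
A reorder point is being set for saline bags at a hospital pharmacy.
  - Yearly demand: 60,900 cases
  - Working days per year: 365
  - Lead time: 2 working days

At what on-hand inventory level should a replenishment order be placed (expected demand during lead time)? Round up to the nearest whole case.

334 cases

Daily demand d = 60,900 / 365 = 166.849 cases/day
Demand during lead time = 166.849 × 2 = 333.70
Reorder point = 333.70 → round up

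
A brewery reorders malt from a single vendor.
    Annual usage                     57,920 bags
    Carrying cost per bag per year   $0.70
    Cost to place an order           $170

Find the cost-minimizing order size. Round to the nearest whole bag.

Q* = √(2·D·S / H) = √(2·57,920·170 / 0.7) = √28,132,571.4 ≈ 5,304.01

5,304 bags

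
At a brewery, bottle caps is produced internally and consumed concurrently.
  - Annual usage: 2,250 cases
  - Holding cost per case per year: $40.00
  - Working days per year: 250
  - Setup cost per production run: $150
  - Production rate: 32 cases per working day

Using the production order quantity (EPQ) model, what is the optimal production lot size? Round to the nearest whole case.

153 cases

d = 2,250/250 = 9.0000 cases/day;  effective holding cost H(1 − d/p) = 40·(1 − 9.0000/32) = 28.75000
Q* = √(2DS / H_eff) = √(2·2,250·150 / 28.75000) ≈ 153.23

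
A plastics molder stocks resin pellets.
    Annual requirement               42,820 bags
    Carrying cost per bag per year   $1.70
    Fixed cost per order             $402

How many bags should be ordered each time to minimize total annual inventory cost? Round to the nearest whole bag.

4,500 bags

Optimal lot size Q* = (2 × 42,820 × $402 / $1.7)^½ ≈ 4,500.15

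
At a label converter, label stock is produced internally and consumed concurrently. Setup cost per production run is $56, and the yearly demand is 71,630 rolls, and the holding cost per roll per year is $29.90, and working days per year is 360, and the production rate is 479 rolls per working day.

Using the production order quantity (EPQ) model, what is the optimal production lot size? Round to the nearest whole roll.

Daily demand d = 71,630/360 = 198.972; p = 479; 1 − d/p = 0.58461
EPQ = √(2DS / (H(1 − d/p)))
    = √(2 × 71,630 × 56 / (29.9 × 0.58461)) ≈ 677.47

677 rolls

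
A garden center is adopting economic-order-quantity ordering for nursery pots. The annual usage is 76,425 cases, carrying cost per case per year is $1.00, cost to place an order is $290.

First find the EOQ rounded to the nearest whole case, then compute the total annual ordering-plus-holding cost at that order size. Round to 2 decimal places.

Optimal lot size Q* = (2 × 76,425 × $290 / $1)^½ ≈ 6,657.81 → Q = 6,658 cases
Ordering: D/Q × S = 76,425/6,658 × $290 = $3,328.81
Holding:  Q/2 × H = 6,658/2 × $1 = $3,329.00
Total = $3,328.81 + $3,329.00 = $6,657.81

$6,657.81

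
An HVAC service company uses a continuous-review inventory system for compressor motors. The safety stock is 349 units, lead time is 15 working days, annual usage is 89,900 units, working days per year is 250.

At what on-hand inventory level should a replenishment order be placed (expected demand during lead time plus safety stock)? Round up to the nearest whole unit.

5,743 units

Daily demand d = 89,900 / 250 = 359.600 units/day
Demand during lead time = 359.600 × 15 = 5,394.00
Reorder point = 5,394.00 + 349 = 5,743.00 → round up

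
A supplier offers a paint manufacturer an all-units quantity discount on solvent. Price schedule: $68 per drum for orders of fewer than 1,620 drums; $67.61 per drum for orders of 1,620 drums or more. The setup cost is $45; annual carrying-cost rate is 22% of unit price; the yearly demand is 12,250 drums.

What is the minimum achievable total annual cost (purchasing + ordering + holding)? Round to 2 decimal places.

$837,061.21

H₁ = 22%×$68 = $14.9600;  H₂ = 22%×$67.61 = $14.8742
EOQ₁ = √(2×12,250×45/14.9600) = 271.47  (< 1,620, feasible at tier 1)
EOQ₂ = √(2×12,250×45/14.8742) = 272.25  (< 1,620 → use Q = 1,620 at tier-2 price)
TC(tier 1 (EOQ₁), Q≈271.5) = $837,061.21
TC(tier 2, Q≈1,620.0) = $840,610.88
Minimum at tier 1 (EOQ₁): $837,061.21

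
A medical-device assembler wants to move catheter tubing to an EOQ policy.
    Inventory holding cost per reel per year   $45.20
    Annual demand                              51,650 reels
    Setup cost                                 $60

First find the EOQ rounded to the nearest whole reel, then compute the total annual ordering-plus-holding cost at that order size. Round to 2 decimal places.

Optimal lot size Q* = (2 × 51,650 × $60 / $45.2)^½ ≈ 370.30 → Q = 370 reels
Ordering: D/Q × S = 51,650/370 × $60 = $8,375.68
Holding:  Q/2 × H = 370/2 × $45.2 = $8,362.00
Total = $8,375.68 + $8,362.00 = $16,737.68

$16,737.68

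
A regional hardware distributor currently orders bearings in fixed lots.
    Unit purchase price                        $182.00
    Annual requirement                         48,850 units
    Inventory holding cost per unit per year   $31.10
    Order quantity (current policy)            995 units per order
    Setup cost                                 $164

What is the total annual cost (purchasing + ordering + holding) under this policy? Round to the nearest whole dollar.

Ordering: D/Q × S = 48,850/995 × $164 = $8,051.66
Holding:  Q/2 × H = 995/2 × $31.1 = $15,472.25
Purchase cost = D·C = 48,850 × 182 = $8,890,700.00
Total = $8,051.66 + $15,472.25 + $8,890,700.00 = $8,914,223.91

$8,914,224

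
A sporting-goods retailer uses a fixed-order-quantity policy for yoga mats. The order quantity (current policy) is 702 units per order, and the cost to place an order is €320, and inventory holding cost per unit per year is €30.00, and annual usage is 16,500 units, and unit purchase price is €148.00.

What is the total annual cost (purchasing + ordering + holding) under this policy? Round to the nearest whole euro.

€2,460,051

Annual ordering cost = (D/Q)·S = (16,500/702) × 320 = €7,521.37
Annual holding cost  = (Q/2)·H = (702/2) × 30 = €10,530.00
Purchase cost = D·C = 16,500 × 148 = €2,442,000.00
Total = €7,521.37 + €10,530.00 + €2,442,000.00 = €2,460,051.37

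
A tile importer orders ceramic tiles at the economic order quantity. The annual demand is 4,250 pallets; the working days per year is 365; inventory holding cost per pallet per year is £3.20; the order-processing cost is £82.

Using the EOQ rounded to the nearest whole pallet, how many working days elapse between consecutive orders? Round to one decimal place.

EOQ = √(2DS/H) = √(2 × 4,250 × 82 / 3.2)
    = √(217,812.50) ≈ 466.70 → Q = 467 pallets
T = Q/D × 365 days = 467/4,250 × 365 = 40.107 days

40.1 days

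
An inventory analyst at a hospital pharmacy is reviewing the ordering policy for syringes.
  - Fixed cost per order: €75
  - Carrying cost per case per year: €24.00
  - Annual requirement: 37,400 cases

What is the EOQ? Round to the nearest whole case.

483 cases

Q* = √(2·D·S / H) = √(2·37,400·75 / 24) = √233,750.0 ≈ 483.48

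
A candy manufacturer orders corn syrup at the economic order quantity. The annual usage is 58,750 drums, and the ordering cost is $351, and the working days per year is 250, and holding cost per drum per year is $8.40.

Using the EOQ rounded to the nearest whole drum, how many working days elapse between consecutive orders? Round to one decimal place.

2DS/H = 2·58,750·351/8.4 = 4,909,821.43
EOQ = √4,909,821.43 ≈ 2,215.81 → Q = 2,216 drums
T = Q/D × 250 days = 2,216/58,750 × 250 = 9.430 days

9.4 days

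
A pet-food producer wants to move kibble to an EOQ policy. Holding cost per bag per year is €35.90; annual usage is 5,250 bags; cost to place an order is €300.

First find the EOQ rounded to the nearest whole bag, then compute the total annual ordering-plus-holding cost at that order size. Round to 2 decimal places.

€10,634.15

Q* = √(2·D·S / H) = √(2·5,250·300 / 35.9) = √87,743.7 ≈ 296.22 → Q = 296 bags
Orders/yr = 5,250/296 = 17.736; ordering cost = 17.736 × €300 = €5,320.95
Average inventory = 296/2 = 148; holding cost = 148 × €35.9 = €5,313.20
Total = €5,320.95 + €5,313.20 = €10,634.15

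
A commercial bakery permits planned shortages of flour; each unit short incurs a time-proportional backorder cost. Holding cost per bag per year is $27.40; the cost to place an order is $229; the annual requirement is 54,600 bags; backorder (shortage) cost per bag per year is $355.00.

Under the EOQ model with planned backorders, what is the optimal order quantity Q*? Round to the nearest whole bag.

992 bags

Q* = √(2DS/H) · √((H + b)/b)
   = √(2 × 54,600 × 229 / 27.4) · √((27.4 + 355) / 355)
   = 955.331 × 1.0379 ≈ 991.51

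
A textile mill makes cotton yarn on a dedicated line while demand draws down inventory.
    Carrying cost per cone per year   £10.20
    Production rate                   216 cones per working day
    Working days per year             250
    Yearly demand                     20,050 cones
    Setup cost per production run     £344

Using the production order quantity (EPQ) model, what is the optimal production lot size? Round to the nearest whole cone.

d = 20,050/250 = 80.2000 cones/day;  effective holding cost H(1 − d/p) = 10.2·(1 − 80.2000/216) = 6.41278
Q* = √(2DS / H_eff) = √(2·20,050·344 / 6.41278) ≈ 1,466.66

1,467 cones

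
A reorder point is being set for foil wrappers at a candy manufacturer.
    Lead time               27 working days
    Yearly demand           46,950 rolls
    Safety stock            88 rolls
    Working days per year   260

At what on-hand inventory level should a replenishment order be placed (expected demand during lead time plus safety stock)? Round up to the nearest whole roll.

4,964 rolls

Daily demand d = 46,950 / 260 = 180.577 rolls/day
Demand during lead time = 180.577 × 27 = 4,875.58
Reorder point = 4,875.58 + 88 = 4,963.58 → round up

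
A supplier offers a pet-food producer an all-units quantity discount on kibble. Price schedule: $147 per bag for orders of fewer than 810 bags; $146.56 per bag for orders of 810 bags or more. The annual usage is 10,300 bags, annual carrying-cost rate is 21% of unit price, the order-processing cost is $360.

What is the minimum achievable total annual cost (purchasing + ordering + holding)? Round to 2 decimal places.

$1,526,610.71

H₁ = 21%×$147 = $30.8700;  H₂ = 21%×$146.56 = $30.7776
EOQ₁ = √(2×10,300×360/30.8700) = 490.14  (< 810, feasible at tier 1)
EOQ₂ = √(2×10,300×360/30.7776) = 490.87  (< 810 → use Q = 810 at tier-2 price)
TC(tier 1 (EOQ₁), Q≈490.1) = $1,529,230.50
TC(tier 2, Q≈810.0) = $1,526,610.71
Minimum at tier 2: $1,526,610.71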